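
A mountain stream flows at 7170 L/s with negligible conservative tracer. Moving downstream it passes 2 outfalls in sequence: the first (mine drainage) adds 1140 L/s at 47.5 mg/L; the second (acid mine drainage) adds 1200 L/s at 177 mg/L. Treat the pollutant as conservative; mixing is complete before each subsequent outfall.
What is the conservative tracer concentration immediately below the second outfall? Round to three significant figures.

After outfall 1: Q = 7170 + 1140 = 8310 L/s; C = (7170·0 + 1140·47.50)/8310 = 6.516 mg/L.
After outfall 2: Q = 8310 + 1200 = 9510 L/s; C = (8310·6.516 + 1200·177.0)/9510 = 28.03 mg/L.

28.0 mg/L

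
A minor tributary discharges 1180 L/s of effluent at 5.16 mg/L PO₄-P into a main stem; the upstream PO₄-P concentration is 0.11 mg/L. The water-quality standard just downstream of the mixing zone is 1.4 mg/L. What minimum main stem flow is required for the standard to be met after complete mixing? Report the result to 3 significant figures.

3440 L/s

Set C_mix = 1.4: (Q·0.1100 + 1180·5.160) / (Q + 1180) = 1.4
→ Q = 1180·(5.160 − 1.4)/(1.4 − 0.1100) = 3439 L/s.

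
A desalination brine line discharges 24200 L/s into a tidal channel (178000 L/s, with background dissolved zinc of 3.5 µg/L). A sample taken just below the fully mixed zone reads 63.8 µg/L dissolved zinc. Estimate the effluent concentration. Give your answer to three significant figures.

Mass balance: 178000·3.500 + 24200·Cₑ = 202200·63.80
→ Cₑ = (202200·63.80 − 178000·3.500) / 24200 = 507.3 µg/L.

507 µg/L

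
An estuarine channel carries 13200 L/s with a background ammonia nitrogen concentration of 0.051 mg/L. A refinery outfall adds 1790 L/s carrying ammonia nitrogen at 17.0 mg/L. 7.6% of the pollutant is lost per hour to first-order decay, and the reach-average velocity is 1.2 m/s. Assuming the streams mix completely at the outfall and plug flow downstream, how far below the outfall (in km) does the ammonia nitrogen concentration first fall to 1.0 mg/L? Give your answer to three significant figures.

Flow-weighted average: C = (13200·0.05100 + 1790·17.00) / 14990 = 31100/14990 = 2.075 mg/L.
7.6%/h lost → k = −ln(1 − 0.076) = 0.07904 h⁻¹.
Set 2.075·exp(−k·t) = 1.0 → t = ln(2.075/1.0)/k = 33240 s = 9.235 h.
Distance = v·t = 1.2·33240 = 39890 m = 39.89 km.

39.9 km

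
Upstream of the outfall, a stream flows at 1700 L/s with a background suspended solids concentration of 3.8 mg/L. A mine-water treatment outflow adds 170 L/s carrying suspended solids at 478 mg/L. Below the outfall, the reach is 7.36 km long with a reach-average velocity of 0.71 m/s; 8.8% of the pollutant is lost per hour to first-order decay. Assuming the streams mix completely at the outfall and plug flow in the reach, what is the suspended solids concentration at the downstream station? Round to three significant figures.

Flow-weighted average: C = (1700·3.800 + 170.0·478.0) / 1870 = 87720/1870 = 46.91 mg/L.
Travel time t = 7.36·1000 / 0.71 = 10370 s = 2.879 h.
8.8%/h lost → k = −ln(1 − 0.088) = 0.09212 h⁻¹.
Decay over the reach: 46.91·exp(−kt) = 46.91·0.7670 = 35.98 mg/L.

36.0 mg/L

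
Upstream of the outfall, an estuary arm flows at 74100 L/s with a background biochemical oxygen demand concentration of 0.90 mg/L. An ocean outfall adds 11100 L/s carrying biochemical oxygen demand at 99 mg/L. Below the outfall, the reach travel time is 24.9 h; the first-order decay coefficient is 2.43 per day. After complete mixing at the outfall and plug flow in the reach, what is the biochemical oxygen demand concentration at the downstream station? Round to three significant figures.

1.10 mg/L

Mass balance: C = (74100·0.9000 + 11100·99.00) / 85200 = 1166000/85200 = 13.68 mg/L.
After decay, C = 13.68 × e^(−kt) = 13.68 × 0.08037 = 1.100 mg/L.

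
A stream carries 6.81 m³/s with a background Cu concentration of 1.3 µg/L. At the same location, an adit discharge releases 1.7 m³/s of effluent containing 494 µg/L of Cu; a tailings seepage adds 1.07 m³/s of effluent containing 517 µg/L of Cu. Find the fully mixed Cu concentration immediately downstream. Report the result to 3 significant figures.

146 µg/L

Mass balance: C = (6.810·1.300 + 1.700·494.0 + 1.070·517.0) / 9.580 = 1402/9.580 = 146.3 µg/L.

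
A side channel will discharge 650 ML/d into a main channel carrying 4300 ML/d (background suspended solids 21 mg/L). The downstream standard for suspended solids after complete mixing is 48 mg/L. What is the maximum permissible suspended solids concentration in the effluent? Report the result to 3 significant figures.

At the limit, (Qr·Cr + Qe·Cₑ)/(Qr + Qe) = 48:
Cₑ = (4950·48 − 4300·21.00) / 650.0 = 226.6 mg/L.

227 mg/L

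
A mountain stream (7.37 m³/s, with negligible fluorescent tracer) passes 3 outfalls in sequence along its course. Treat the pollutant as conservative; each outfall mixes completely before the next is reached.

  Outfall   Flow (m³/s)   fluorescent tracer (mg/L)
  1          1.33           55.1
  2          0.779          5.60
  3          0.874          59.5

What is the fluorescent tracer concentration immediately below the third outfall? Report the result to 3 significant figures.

12.5 mg/L

After outfall 1: Q = 7.370 + 1.330 = 8.700 m³/s; C = (7.370·0 + 1.330·55.10)/8.700 = 8.423 mg/L.
After outfall 2: Q = 8.700 + 0.7790 = 9.479 m³/s; C = (8.700·8.423 + 0.7790·5.600)/9.479 = 8.191 mg/L.
After outfall 3: Q = 9.479 + 0.8740 = 10.35 m³/s; C = (9.479·8.191 + 0.8740·59.50)/10.35 = 12.52 mg/L.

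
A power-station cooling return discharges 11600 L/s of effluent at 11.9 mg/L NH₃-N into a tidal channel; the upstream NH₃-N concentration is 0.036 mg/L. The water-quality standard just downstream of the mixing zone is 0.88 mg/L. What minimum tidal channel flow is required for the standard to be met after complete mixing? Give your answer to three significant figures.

Set C_mix = 0.88: (Q·0.03600 + 11600·11.90) / (Q + 11600) = 0.88
→ Q = 11600·(11.90 − 0.88)/(0.88 − 0.03600) = 151500 L/s.

151000 L/s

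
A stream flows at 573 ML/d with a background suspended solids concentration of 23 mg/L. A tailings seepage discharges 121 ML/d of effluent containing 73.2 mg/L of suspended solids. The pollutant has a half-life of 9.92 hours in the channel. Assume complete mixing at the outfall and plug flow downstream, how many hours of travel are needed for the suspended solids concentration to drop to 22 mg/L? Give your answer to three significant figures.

5.25 h

Mixed concentration C = ΣQC/ΣQ = (573.0·23.00 + 121.0·73.20) / 694.0 = 22040/694.0 = 31.75 mg/L.
Half-life 9.92 h → k = ln 2 / 9.92 = 0.06987 h⁻¹ = 1.677 d⁻¹.
31.75·exp(−k·t) = 22 → t = ln(31.75/22)/k = 18900 s = 5.251 h.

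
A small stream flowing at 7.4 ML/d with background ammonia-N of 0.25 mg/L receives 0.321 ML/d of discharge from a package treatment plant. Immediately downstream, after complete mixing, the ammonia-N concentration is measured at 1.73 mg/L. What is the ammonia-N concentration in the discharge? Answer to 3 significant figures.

Mass balance: 7.400·0.2500 + 0.3210·Cₑ = 7.721·1.730
→ Cₑ = (7.721·1.730 − 7.400·0.2500) / 0.3210 = 35.85 mg/L.

35.8 mg/L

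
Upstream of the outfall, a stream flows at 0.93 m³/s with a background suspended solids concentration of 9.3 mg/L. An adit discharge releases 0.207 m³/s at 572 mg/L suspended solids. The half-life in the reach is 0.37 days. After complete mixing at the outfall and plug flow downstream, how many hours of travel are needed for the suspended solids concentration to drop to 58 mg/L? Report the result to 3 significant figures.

8.40 h

Conservation of mass: C = (0.9300·9.300 + 0.2070·572.0) / 1.137 = 127.1/1.137 = 111.7 mg/L.
Half-life 0.37 d → k = ln 2 / 0.37 = 1.873 d⁻¹.
111.7·exp(−k·t) = 58 → t = ln(111.7/58)/k = 30240 s = 8.401 h.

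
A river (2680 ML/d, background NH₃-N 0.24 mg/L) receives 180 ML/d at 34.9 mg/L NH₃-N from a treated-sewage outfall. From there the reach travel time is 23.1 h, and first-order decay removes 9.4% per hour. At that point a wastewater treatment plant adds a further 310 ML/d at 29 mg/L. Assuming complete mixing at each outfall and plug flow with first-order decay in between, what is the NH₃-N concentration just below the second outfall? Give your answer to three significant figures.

3.06 mg/L

Mass balance: C = (2680·0.2400 + 180.0·34.90) / 2860 = 6925/2860 = 2.421 mg/L; combined flow 2860 ML/d.
9.4%/h lost → k = −ln(1 − 0.094) = 0.09872 h⁻¹.
Decay over the reach: 2.421·exp(−kt) = 2.421·0.1022 = 0.2476 mg/L.
Second outfall: C = (2860·0.2476 + 310.0·29.00)/3170 = 3.059 mg/L.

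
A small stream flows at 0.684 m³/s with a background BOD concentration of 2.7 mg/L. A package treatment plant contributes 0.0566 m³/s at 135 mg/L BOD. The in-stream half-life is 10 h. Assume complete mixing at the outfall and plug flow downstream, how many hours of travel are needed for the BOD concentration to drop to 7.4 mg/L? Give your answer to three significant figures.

Mass balance: C = (0.6840·2.700 + 0.05660·135.0) / 0.7406 = 9.488/0.7406 = 12.81 mg/L.
Half-life 10 h → k = ln 2 / 10 = 0.06931 h⁻¹ = 1.664 d⁻¹.
12.81·exp(−k·t) = 7.4 → t = ln(12.81/7.4)/k = 28500 s = 7.918 h.

7.92 h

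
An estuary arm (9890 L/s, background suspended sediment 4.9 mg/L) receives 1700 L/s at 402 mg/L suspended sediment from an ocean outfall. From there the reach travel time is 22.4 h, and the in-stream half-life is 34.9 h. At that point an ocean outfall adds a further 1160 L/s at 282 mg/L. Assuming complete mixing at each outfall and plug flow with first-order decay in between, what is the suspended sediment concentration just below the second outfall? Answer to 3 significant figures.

After mixing, C = (9890·4.900 + 1700·402.0) / 11590 = 731900/11590 = 63.15 mg/L; combined flow 11590 L/s.
Half-life 34.9 h → k = ln 2 / 34.9 = 0.01986 h⁻¹ = 0.4767 d⁻¹.
After decay, C = 63.15 × e^(−kt) = 63.15 × 0.6409 = 40.47 mg/L.
At the second outfall, C = (11590·40.47 + 1160·282.0) / (11590 + 1160) = 62.44 mg/L.

62.4 mg/L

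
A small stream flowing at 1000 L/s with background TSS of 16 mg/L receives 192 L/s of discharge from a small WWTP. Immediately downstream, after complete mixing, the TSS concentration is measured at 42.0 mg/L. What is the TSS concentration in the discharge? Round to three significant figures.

177 mg/L

Mass balance: 1000·16.00 + 192.0·Cₑ = 1192·42.00
→ Cₑ = (1192·42.00 − 1000·16.00) / 192.0 = 177.4 mg/L.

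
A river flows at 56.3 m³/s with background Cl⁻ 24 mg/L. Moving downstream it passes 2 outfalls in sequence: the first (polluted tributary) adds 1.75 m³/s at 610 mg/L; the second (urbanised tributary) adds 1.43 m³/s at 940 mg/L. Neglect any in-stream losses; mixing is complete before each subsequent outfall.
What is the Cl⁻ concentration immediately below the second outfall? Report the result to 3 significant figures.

Outfall 1: combined Q = 58.05 m³/s; C = (56.30·24.00 + 1.750·610.0)/58.05 = 41.67 mg/L.
Outfall 2: combined Q = 59.48 m³/s; C = (58.05·41.67 + 1.430·940.0)/59.48 = 63.26 mg/L.

63.3 mg/L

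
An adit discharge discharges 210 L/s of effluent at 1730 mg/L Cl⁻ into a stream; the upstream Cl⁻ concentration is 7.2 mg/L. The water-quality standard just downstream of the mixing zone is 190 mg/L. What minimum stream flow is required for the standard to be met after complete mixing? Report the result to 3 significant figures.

Set C_mix = 190: (Q·7.200 + 210.0·1730) / (Q + 210.0) = 190
→ Q = 210.0·(1730 − 190)/(190 − 7.200) = 1769 L/s.

1770 L/s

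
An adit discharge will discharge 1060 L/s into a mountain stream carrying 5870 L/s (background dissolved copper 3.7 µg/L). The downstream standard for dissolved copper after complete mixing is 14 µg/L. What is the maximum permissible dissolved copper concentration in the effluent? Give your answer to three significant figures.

At the limit, (Qr·Cr + Qe·Cₑ)/(Qr + Qe) = 14:
Cₑ = (6930·14 − 5870·3.700) / 1060 = 71.04 µg/L.

71.0 µg/L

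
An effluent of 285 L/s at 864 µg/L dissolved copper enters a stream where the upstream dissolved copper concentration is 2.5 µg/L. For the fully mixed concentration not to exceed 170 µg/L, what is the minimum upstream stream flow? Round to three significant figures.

Set C_mix = 170: (Q·2.500 + 285.0·864.0) / (Q + 285.0) = 170
→ Q = 285.0·(864.0 − 170)/(170 − 2.500) = 1181 L/s.

1180 L/s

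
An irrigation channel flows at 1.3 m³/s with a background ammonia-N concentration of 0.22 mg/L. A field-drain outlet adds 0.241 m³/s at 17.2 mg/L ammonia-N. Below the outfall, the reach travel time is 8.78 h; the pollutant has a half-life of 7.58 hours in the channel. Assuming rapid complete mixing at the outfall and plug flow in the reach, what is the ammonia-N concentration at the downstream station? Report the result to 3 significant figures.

1.29 mg/L

Mixed concentration C = ΣQC/ΣQ = (1.300·0.2200 + 0.2410·17.20) / 1.541 = 4.431/1.541 = 2.876 mg/L.
Half-life 7.58 h → k = ln 2 / 7.58 = 0.09144 h⁻¹ = 2.195 d⁻¹.
After decay, C = 2.876 × e^(−kt) = 2.876 × 0.4480 = 1.288 mg/L.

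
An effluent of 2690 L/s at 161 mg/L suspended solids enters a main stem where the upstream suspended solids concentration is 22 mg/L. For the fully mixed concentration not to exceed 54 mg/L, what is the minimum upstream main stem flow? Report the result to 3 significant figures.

8990 L/s

Set C_mix = 54: (Q·22.00 + 2690·161.0) / (Q + 2690) = 54
→ Q = 2690·(161.0 − 54)/(54 − 22.00) = 8995 L/s.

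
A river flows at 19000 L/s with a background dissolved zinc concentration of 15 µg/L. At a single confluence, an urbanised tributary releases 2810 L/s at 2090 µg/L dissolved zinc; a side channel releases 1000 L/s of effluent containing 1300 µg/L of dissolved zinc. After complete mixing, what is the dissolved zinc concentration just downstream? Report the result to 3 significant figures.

Mass balance: C = (19000·15.00 + 2810·2090 + 1000·1300) / 22810 = 7458000/22810 = 327.0 µg/L.

327 µg/L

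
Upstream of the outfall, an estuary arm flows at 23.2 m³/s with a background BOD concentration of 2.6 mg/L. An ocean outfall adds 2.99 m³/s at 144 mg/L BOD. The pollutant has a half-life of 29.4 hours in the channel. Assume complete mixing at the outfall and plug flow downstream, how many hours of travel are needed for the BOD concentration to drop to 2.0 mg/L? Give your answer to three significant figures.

Mixed concentration C = ΣQC/ΣQ = (23.20·2.600 + 2.990·144.0) / 26.19 = 490.9/26.19 = 18.74 mg/L.
Half-life 29.4 h → k = ln 2 / 29.4 = 0.02358 h⁻¹ = 0.5658 d⁻¹.
18.74·exp(−k·t) = 2.0 → t = ln(18.74/2.0)/k = 341700 s = 94.91 h.

94.9 h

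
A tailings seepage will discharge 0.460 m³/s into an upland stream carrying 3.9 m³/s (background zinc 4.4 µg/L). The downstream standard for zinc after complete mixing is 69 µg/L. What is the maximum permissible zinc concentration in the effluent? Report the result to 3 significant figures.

At the limit, (Qr·Cr + Qe·Cₑ)/(Qr + Qe) = 69:
Cₑ = (4.360·69 − 3.900·4.400) / 0.4600 = 616.7 µg/L.

617 µg/L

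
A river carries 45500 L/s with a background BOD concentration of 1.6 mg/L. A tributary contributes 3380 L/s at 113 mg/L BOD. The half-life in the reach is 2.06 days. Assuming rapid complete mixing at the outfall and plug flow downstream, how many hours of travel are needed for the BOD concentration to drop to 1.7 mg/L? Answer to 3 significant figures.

Mass balance: C = (45500·1.600 + 3380·113.0) / 48880 = 454700/48880 = 9.303 mg/L.
Half-life 2.06 d → k = ln 2 / 2.06 = 0.3365 d⁻¹.
9.303·exp(−k·t) = 1.7 → t = ln(9.303/1.7)/k = 436500 s = 121.2 h.

121 h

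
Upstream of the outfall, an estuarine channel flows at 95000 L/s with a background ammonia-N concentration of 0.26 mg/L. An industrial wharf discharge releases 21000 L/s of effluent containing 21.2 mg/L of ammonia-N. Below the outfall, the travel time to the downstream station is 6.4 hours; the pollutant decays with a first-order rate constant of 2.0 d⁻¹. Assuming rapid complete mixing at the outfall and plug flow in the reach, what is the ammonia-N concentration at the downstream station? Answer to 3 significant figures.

Flow-weighted average: C = (95000·0.2600 + 21000·21.20) / 116000 = 469900/116000 = 4.051 mg/L.
Decay over the reach: 4.051·exp(−kt) = 4.051·0.5866 = 2.376 mg/L.

2.38 mg/L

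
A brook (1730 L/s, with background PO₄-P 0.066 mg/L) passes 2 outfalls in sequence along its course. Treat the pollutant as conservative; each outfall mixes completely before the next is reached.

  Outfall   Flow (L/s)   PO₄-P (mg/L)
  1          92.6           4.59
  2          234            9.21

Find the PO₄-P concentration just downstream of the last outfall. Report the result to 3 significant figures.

Outfall 1: combined Q = 1823 L/s; C = (1730·0.06600 + 92.60·4.590)/1823 = 0.2958 mg/L.
Outfall 2: combined Q = 2057 L/s; C = (1823·0.2958 + 234.0·9.210)/2057 = 1.310 mg/L.

1.31 mg/L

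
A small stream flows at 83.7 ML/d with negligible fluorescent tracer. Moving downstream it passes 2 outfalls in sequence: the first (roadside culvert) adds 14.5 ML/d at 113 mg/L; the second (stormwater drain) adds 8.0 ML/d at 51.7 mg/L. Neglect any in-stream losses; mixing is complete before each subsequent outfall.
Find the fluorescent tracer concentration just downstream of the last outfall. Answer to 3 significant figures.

Outfall 1: combined Q = 98.20 ML/d; C = (83.70·0 + 14.50·113.0)/98.20 = 16.69 mg/L.
Outfall 2: combined Q = 106.2 ML/d; C = (98.20·16.69 + 8.000·51.70)/106.2 = 19.32 mg/L.

19.3 mg/L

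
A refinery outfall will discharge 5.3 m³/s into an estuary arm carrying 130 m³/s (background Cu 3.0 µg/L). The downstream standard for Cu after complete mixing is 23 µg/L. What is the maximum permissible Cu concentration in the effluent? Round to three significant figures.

At the limit, (Qr·Cr + Qe·Cₑ)/(Qr + Qe) = 23:
Cₑ = (135.3·23 − 130.0·3.000) / 5.300 = 513.6 µg/L.

514 µg/L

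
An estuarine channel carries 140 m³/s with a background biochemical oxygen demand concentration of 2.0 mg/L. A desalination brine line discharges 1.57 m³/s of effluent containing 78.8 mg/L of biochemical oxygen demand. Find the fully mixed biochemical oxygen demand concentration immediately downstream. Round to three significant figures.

2.85 mg/L

Flow-weighted average: C = (140.0·2.000 + 1.570·78.80) / 141.6 = 403.7/141.6 = 2.852 mg/L.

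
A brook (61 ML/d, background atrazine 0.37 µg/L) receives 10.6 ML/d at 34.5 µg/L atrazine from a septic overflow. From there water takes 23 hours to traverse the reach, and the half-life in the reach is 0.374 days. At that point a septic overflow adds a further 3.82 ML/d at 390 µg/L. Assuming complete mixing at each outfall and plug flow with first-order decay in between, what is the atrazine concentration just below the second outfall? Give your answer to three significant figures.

20.6 µg/L

Mixed concentration C = ΣQC/ΣQ = (61.00·0.3700 + 10.60·34.50) / 71.60 = 388.3/71.60 = 5.423 µg/L; combined flow 71.60 ML/d.
Half-life 0.374 d → k = ln 2 / 0.374 = 1.853 d⁻¹.
Decay over the reach: 5.423·exp(−kt) = 5.423·0.1693 = 0.9180 µg/L.
At the second outfall, C = (71.60·0.9180 + 3.820·390.0) / (71.60 + 3.820) = 20.62 µg/L.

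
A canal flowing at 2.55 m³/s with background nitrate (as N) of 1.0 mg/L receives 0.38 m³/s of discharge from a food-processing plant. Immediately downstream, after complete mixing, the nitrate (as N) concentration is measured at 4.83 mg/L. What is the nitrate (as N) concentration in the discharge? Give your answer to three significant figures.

30.5 mg/L

Mass balance: 2.550·1.000 + 0.3800·Cₑ = 2.930·4.830
→ Cₑ = (2.930·4.830 − 2.550·1.000) / 0.3800 = 30.53 mg/L.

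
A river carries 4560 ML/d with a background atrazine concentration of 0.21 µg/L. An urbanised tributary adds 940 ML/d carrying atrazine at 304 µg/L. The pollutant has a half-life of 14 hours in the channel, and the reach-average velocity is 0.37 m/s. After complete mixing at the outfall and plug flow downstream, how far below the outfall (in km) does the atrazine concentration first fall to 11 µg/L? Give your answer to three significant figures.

41.9 km

Flow-weighted average: C = (4560·0.2100 + 940.0·304.0) / 5500 = 286700/5500 = 52.13 µg/L.
Half-life 14 h → k = ln 2 / 14 = 0.04951 h⁻¹ = 1.188 d⁻¹.
Set 52.13·exp(−k·t) = 11 → t = ln(52.13/11)/k = 113100 s = 31.42 h.
Distance = v·t = 0.37·113100 = 41860 m = 41.86 km.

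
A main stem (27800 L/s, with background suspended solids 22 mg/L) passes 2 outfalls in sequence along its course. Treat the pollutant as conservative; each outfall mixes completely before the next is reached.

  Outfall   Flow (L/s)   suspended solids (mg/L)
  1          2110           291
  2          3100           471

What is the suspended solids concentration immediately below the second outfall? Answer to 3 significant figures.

After outfall 1: Q = 27800 + 2110 = 29910 L/s; C = (27800·22.00 + 2110·291.0)/29910 = 40.98 mg/L.
After outfall 2: Q = 29910 + 3100 = 33010 L/s; C = (29910·40.98 + 3100·471.0)/33010 = 81.36 mg/L.

81.4 mg/L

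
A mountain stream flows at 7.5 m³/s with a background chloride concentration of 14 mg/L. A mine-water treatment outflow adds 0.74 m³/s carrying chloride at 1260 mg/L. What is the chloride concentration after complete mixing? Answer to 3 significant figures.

126 mg/L

After mixing, C = (7.500·14.00 + 0.7400·1260) / 8.240 = 1037/8.240 = 125.9 mg/L.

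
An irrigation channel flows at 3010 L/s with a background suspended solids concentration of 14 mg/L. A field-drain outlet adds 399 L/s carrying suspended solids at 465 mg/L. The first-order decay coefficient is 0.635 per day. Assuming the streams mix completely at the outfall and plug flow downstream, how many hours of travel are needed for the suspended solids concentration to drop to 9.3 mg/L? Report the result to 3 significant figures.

Conservation of mass: C = (3010·14.00 + 399.0·465.0) / 3409 = 227700/3409 = 66.79 mg/L.
66.79·exp(−k·t) = 9.3 → t = ln(66.79/9.3)/k = 268200 s = 74.51 h.

74.5 h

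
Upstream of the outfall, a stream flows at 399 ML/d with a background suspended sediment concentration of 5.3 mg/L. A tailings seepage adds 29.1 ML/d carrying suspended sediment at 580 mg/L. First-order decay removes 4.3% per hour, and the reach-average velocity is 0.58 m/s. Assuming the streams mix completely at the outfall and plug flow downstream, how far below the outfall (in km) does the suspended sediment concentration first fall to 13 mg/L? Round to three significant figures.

58.3 km

Flow-weighted average: C = (399.0·5.300 + 29.10·580.0) / 428.1 = 18990/428.1 = 44.37 mg/L.
4.3%/h lost → k = −ln(1 − 0.043) = 0.04395 h⁻¹.
Set 44.37·exp(−k·t) = 13 → t = ln(44.37/13)/k = 100500 s = 27.93 h.
Distance = v·t = 0.58·100500 = 58310 m = 58.31 km.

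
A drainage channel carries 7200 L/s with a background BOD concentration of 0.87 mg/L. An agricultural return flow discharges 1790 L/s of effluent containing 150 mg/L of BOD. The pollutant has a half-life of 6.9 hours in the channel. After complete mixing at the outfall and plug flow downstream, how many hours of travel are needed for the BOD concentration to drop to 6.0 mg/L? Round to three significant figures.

16.2 h

Conservation of mass: C = (7200·0.8700 + 1790·150.0) / 8990 = 274800/8990 = 30.56 mg/L.
Half-life 6.9 h → k = ln 2 / 6.9 = 0.1005 h⁻¹ = 2.411 d⁻¹.
30.56·exp(−k·t) = 6.0 → t = ln(30.56/6.0)/k = 58340 s = 16.21 h.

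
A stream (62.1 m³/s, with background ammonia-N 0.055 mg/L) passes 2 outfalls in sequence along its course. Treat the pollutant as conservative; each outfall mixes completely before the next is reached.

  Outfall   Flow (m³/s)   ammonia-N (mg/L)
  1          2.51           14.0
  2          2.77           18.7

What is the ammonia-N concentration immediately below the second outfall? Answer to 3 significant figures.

1.34 mg/L

Outfall 1: combined Q = 64.61 m³/s; C = (62.10·0.05500 + 2.510·14.00)/64.61 = 0.5967 mg/L.
Outfall 2: combined Q = 67.38 m³/s; C = (64.61·0.5967 + 2.770·18.70)/67.38 = 1.341 mg/L.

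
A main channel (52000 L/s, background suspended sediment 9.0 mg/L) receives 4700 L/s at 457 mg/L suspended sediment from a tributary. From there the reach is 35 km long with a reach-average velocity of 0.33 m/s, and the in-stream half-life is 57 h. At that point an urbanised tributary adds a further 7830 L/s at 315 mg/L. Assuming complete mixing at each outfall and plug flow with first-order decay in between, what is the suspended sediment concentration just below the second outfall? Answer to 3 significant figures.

Conservation of mass: C = (52000·9.000 + 4700·457.0) / 56700 = 2616000/56700 = 46.14 mg/L; combined flow 56700 L/s.
Travel time t = 35·1000 / 0.33 = 106100 s = 29.46 h.
Half-life 57 h → k = ln 2 / 57 = 0.01216 h⁻¹ = 0.2919 d⁻¹.
First-order decay: C = 46.14·exp(−k·t) = 46.14·0.6989 = 32.24 mg/L.
At the second outfall, C = (56700·32.24 + 7830·315.0) / (56700 + 7830) = 66.55 mg/L.

66.6 mg/L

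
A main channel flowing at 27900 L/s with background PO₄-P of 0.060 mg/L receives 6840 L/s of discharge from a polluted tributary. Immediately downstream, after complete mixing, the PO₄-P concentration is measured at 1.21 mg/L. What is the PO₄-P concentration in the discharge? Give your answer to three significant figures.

5.90 mg/L

Mass balance: 27900·0.06000 + 6840·Cₑ = 34740·1.210
→ Cₑ = (34740·1.210 − 27900·0.06000) / 6840 = 5.901 mg/L.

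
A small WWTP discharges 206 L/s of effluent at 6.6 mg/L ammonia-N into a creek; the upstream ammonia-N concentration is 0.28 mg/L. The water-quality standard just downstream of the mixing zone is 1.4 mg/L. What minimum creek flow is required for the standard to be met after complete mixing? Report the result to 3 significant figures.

Set C_mix = 1.4: (Q·0.2800 + 206.0·6.600) / (Q + 206.0) = 1.4
→ Q = 206.0·(6.600 − 1.4)/(1.4 − 0.2800) = 956.4 L/s.

956 L/s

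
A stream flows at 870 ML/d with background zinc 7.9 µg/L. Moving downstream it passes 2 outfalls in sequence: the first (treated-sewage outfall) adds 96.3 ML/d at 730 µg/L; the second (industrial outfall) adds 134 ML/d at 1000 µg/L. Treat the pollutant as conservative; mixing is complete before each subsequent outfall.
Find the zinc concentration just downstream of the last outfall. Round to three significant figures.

192 µg/L

Below outfall 1: Q → 966.3 ML/d, C = (870.0·7.900 + 96.30·730.0)/966.3 = 79.86 µg/L.
Below outfall 2: Q → 1100 ML/d, C = (966.3·79.86 + 134.0·1000)/1100 = 191.9 µg/L.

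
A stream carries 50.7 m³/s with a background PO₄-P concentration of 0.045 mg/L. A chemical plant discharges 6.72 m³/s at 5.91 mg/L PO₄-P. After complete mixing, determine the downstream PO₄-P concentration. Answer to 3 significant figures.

Mixed concentration C = ΣQC/ΣQ = (50.70·0.04500 + 6.720·5.910) / 57.42 = 42.00/57.42 = 0.7314 mg/L.

0.731 mg/L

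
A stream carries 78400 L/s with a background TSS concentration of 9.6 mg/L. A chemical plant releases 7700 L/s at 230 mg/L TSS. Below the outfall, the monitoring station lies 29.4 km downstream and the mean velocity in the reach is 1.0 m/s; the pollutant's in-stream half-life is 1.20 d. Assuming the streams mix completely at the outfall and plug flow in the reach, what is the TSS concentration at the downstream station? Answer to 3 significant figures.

Conservation of mass: C = (78400·9.600 + 7700·230.0) / 86100 = 2524000/86100 = 29.31 mg/L.
Travel time t = 29.4·1000 / 1.0 = 29400 s = 8.167 h.
Half-life 1.20 d → k = ln 2 / 1.20 = 0.5776 d⁻¹.
Decay over the reach: 29.31·exp(−kt) = 29.31·0.8216 = 24.08 mg/L.

24.1 mg/L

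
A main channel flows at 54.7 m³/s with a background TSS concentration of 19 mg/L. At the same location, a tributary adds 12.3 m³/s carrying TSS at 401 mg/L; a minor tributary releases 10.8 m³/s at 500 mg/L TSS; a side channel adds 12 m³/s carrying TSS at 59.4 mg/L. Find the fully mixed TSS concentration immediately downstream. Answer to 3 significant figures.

Mass balance: C = (54.70·19.00 + 12.30·401.0 + 10.80·500.0 + 12.00·59.40) / 89.80 = 12080/89.80 = 134.6 mg/L.

135 mg/L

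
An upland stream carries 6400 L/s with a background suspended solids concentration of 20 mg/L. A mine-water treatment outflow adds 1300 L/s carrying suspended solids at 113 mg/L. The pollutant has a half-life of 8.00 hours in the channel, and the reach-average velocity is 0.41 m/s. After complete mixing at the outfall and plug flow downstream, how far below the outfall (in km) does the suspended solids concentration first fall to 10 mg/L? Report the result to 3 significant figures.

21.7 km

Mixed concentration C = ΣQC/ΣQ = (6400·20.00 + 1300·113.0) / 7700 = 274900/7700 = 35.70 mg/L.
Half-life 8.00 h → k = ln 2 / 8.00 = 0.08664 h⁻¹ = 2.079 d⁻¹.
Set 35.70·exp(−k·t) = 10 → t = ln(35.70/10)/k = 52880 s = 14.69 h.
Distance = v·t = 0.41·52880 = 21680 m = 21.68 km.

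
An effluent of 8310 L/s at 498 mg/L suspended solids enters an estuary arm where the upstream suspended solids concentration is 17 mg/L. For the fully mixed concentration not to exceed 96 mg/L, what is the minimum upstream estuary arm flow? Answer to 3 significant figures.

Set C_mix = 96: (Q·17.00 + 8310·498.0) / (Q + 8310) = 96
→ Q = 8310·(498.0 − 96)/(96 − 17.00) = 42290 L/s.

42300 L/s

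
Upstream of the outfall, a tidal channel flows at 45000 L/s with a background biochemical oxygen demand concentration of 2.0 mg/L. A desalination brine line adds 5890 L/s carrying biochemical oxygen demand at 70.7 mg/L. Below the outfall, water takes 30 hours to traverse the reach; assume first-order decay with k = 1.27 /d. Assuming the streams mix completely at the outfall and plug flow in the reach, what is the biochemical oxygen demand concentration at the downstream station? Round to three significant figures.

Conservation of mass: C = (45000·2.000 + 5890·70.70) / 50890 = 506400/50890 = 9.951 mg/L.
After decay, C = 9.951 × e^(−kt) = 9.951 × 0.2044 = 2.034 mg/L.

2.03 mg/L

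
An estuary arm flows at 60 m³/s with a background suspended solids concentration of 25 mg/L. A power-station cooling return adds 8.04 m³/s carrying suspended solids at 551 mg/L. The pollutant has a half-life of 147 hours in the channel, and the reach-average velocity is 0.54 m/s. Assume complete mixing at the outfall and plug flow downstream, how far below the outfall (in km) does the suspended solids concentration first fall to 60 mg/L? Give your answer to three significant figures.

154 km

Mass balance: C = (60.00·25.00 + 8.040·551.0) / 68.04 = 5930/68.04 = 87.16 mg/L.
Half-life 147 h → k = ln 2 / 147 = 0.004715 h⁻¹ = 0.1132 d⁻¹.
Set 87.16·exp(−k·t) = 60 → t = ln(87.16/60)/k = 285000 s = 79.18 h.
Distance = v·t = 0.54·285000 = 153900 m = 153.9 km.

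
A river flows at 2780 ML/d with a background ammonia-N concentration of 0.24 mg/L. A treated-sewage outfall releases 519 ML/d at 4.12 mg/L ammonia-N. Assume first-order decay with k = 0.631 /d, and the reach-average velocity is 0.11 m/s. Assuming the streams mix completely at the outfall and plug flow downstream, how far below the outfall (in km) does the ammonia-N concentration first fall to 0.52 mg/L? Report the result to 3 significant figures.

Mixed concentration C = ΣQC/ΣQ = (2780·0.2400 + 519.0·4.120) / 3299 = 2805/3299 = 0.8504 mg/L.
Set 0.8504·exp(−k·t) = 0.52 → t = ln(0.8504/0.52)/k = 67350 s = 18.71 h.
Distance = v·t = 0.11·67350 = 7409 m = 7.409 km.

7.41 km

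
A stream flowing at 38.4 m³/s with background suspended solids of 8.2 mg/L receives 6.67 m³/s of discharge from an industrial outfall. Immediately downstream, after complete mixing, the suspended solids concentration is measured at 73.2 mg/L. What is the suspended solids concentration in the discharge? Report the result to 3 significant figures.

447 mg/L

Mass balance: 38.40·8.200 + 6.670·Cₑ = 45.07·73.20
→ Cₑ = (45.07·73.20 − 38.40·8.200) / 6.670 = 447.4 mg/L.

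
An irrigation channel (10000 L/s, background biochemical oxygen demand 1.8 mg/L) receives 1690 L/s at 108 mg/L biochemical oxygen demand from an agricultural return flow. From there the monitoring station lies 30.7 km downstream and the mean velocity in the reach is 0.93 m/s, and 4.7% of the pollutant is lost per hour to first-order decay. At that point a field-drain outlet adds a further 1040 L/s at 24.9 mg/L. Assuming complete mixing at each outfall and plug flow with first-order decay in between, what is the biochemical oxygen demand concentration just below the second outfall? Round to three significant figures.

12.2 mg/L

Mixed concentration C = ΣQC/ΣQ = (10000·1.800 + 1690·108.0) / 11690 = 200500/11690 = 17.15 mg/L; combined flow 11690 L/s.
Travel time t = 30.7·1000 / 0.93 = 33010 s = 9.170 h.
4.7%/h lost → k = −ln(1 − 0.047) = 0.04814 h⁻¹.
Decay over the reach: 17.15·exp(−kt) = 17.15·0.6431 = 11.03 mg/L.
Second outfall: C = (11690·11.03 + 1040·24.90)/12730 = 12.16 mg/L.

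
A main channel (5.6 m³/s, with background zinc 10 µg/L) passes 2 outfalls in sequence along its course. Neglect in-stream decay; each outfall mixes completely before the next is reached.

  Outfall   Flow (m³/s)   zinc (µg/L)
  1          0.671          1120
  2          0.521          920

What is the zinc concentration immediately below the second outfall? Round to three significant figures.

189 µg/L

Outfall 1: combined Q = 6.271 m³/s; C = (5.600·10.00 + 0.6710·1120)/6.271 = 128.8 µg/L.
Outfall 2: combined Q = 6.792 m³/s; C = (6.271·128.8 + 0.5210·920.0)/6.792 = 189.5 µg/L.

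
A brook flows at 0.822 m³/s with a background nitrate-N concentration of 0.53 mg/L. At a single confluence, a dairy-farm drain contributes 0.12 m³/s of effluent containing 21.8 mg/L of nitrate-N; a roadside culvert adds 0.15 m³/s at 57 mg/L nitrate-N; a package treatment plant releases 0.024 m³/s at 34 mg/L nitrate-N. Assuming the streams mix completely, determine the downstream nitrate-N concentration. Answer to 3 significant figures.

Mass balance: C = (0.8220·0.5300 + 0.1200·21.80 + 0.1500·57.00 + 0.02400·34.00) / 1.116 = 12.42/1.116 = 11.13 mg/L.

11.1 mg/L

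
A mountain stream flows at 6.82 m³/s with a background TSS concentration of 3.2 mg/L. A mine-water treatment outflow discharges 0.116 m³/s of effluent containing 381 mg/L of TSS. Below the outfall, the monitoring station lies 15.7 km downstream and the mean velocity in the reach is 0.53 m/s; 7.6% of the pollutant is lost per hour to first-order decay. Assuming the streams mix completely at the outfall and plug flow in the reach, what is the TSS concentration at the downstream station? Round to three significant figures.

4.97 mg/L

Mass balance: C = (6.820·3.200 + 0.1160·381.0) / 6.936 = 66.02/6.936 = 9.518 mg/L.
Travel time t = 15.7·1000 / 0.53 = 29620 s = 8.229 h.
7.6%/h lost → k = −ln(1 − 0.076) = 0.07904 h⁻¹.
Applying C = C₀e^(−kt): 9.518 × 0.5218 = 4.967 mg/L.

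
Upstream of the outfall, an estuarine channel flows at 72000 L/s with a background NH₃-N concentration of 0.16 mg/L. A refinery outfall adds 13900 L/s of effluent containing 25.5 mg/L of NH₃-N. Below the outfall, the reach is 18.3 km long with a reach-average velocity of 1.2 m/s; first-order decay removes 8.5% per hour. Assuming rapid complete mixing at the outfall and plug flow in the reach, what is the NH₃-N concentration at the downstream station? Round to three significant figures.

Conservation of mass: C = (72000·0.1600 + 13900·25.50) / 85900 = 366000/85900 = 4.260 mg/L.
Travel time t = 18.3·1000 / 1.2 = 15250 s = 4.236 h.
8.5%/h lost → k = −ln(1 − 0.085) = 0.08883 h⁻¹.
After decay, C = 4.260 × e^(−kt) = 4.260 × 0.6864 = 2.924 mg/L.

2.92 mg/L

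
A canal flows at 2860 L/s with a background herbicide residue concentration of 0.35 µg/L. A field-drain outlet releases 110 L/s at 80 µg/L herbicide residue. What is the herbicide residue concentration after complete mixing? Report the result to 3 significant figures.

Mass balance: C = (2860·0.3500 + 110.0·80.00) / 2970 = 9801/2970 = 3.300 µg/L.

3.30 µg/L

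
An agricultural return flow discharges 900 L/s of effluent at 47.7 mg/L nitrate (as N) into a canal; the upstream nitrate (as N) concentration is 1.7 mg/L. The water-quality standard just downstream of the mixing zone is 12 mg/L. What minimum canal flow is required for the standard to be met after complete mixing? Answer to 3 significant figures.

Set C_mix = 12: (Q·1.700 + 900.0·47.70) / (Q + 900.0) = 12
→ Q = 900.0·(47.70 − 12)/(12 − 1.700) = 3119 L/s.

3120 L/s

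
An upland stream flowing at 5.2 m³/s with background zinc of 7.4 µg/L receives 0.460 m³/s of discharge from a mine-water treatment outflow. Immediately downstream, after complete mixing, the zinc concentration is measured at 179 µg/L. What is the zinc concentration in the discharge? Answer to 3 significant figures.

2120 µg/L

Mass balance: 5.200·7.400 + 0.4600·Cₑ = 5.660·179.0
→ Cₑ = (5.660·179.0 − 5.200·7.400) / 0.4600 = 2119 µg/L.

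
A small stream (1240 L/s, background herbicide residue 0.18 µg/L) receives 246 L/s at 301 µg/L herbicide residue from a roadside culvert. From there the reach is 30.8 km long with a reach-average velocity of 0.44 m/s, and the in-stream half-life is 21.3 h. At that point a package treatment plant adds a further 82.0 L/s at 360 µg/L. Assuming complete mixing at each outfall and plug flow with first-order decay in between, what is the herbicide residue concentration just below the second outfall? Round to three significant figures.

44.0 µg/L

Mixed concentration C = ΣQC/ΣQ = (1240·0.1800 + 246.0·301.0) / 1486 = 74270/1486 = 49.98 µg/L; combined flow 1486 L/s.
Travel time t = 30.8·1000 / 0.44 = 70000 s = 19.44 h.
Half-life 21.3 h → k = ln 2 / 21.3 = 0.03254 h⁻¹ = 0.7810 d⁻¹.
Decay over the reach: 49.98·exp(−kt) = 49.98·0.5311 = 26.55 µg/L.
Second outfall: C = (1486·26.55 + 82.00·360.0)/1568 = 43.98 µg/L.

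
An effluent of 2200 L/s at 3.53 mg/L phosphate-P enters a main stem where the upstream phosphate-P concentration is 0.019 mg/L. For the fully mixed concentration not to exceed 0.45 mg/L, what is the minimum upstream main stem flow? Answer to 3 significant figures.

Set C_mix = 0.45: (Q·0.01900 + 2200·3.530) / (Q + 2200) = 0.45
→ Q = 2200·(3.530 − 0.45)/(0.45 − 0.01900) = 15720 L/s.

15700 L/s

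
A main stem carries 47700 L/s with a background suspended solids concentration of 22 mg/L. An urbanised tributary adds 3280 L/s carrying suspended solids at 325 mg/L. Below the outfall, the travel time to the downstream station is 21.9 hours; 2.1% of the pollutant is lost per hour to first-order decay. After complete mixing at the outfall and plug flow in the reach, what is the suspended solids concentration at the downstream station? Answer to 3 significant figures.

Mass balance: C = (47700·22.00 + 3280·325.0) / 50980 = 2115000/50980 = 41.49 mg/L.
2.1%/h lost → k = −ln(1 − 0.021) = 0.02122 h⁻¹.
After decay, C = 41.49 × e^(−kt) = 41.49 × 0.6283 = 26.07 mg/L.

26.1 mg/L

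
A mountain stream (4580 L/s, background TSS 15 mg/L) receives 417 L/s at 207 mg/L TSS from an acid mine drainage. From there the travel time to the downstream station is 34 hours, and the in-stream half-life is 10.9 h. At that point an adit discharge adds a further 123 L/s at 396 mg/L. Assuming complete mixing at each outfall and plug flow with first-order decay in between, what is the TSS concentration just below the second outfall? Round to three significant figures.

13.0 mg/L

Conservation of mass: C = (4580·15.00 + 417.0·207.0) / 4997 = 155000/4997 = 31.02 mg/L; combined flow 4997 L/s.
Half-life 10.9 h → k = ln 2 / 10.9 = 0.06359 h⁻¹ = 1.526 d⁻¹.
Applying C = C₀e^(−kt): 31.02 × 0.1151 = 3.570 mg/L.
At the second outfall, C = (4997·3.570 + 123.0·396.0) / (4997 + 123.0) = 13.00 mg/L.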